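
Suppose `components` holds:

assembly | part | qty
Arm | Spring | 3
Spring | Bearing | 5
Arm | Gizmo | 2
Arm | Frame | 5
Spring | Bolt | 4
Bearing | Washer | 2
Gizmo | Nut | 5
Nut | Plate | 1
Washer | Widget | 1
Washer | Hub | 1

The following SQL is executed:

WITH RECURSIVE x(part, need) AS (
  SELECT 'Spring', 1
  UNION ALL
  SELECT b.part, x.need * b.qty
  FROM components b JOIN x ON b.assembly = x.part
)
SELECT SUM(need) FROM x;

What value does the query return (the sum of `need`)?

40

Base: (Spring, need=1).
Iteration 1: components of {Spring} -> Bearing = 1*5 = 5, Bolt = 1*4 = 4.
Iteration 2: components of {Bearing,Bolt} -> Washer = 5*2 = 10.
Iteration 3: components of {Washer} -> Hub = 10*1 = 10, Widget = 10*1 = 10.
Iteration 4: no further components; recursion stops.
SUM(need) = 1 + 5 + 4 + 10 + 10 + 10 = 40.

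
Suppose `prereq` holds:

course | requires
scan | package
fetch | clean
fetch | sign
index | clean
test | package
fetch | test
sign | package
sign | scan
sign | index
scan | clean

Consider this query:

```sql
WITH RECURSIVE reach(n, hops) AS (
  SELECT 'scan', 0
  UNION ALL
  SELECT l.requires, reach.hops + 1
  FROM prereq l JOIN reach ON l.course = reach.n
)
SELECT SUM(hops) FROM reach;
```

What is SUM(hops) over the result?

Base: (scan, hops=0).
Iteration 1: edges from {scan} -> (clean, hops=1), (package, hops=1).
Iteration 2: no outgoing edges from {clean,package}; recursion stops.
SUM(hops) = 0 + 1 + 1 = 2.

2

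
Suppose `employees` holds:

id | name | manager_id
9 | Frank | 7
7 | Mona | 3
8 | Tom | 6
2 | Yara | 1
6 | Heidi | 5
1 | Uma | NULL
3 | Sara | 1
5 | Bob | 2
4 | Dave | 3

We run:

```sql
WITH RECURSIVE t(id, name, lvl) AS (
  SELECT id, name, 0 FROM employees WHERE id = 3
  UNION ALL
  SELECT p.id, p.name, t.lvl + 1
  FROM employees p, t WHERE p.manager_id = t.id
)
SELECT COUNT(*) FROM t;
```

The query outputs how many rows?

4

Base: id=3 (Sara) at lvl 0.
Iteration 1: rows with manager_id in {3} -> Dave (id 4, lvl 1), Mona (id 7, lvl 1).
Iteration 2: rows with manager_id in {4,7} -> Frank (id 9, lvl 2).
Iteration 3: no rows with manager_id in {9}; recursion stops.
Total rows emitted: 4.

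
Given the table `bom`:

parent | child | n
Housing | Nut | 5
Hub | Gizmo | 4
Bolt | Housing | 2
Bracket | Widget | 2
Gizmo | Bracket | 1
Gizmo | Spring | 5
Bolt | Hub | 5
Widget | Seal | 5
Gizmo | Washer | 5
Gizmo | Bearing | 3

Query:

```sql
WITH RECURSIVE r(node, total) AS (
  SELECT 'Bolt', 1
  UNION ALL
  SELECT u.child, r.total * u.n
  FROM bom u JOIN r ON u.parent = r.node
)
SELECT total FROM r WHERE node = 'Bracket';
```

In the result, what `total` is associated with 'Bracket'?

20

Base: (Bolt, total=1).
Iteration 1: components of {Bolt} -> Housing = 1*2 = 2, Hub = 1*5 = 5.
Iteration 2: components of {Housing,Hub} -> Gizmo = 5*4 = 20, Nut = 2*5 = 10.
Iteration 3: components of {Gizmo,Nut} -> Bearing = 20*3 = 60, Bracket = 20*1 = 20, Spring = 20*5 = 100, Washer = 20*5 = 100.
Iteration 4: components of {Bearing,Bracket,Spring,Washer} -> Widget = 20*2 = 40.
Iteration 5: components of {Widget} -> Seal = 40*5 = 200.
Iteration 6: no further components; recursion stops.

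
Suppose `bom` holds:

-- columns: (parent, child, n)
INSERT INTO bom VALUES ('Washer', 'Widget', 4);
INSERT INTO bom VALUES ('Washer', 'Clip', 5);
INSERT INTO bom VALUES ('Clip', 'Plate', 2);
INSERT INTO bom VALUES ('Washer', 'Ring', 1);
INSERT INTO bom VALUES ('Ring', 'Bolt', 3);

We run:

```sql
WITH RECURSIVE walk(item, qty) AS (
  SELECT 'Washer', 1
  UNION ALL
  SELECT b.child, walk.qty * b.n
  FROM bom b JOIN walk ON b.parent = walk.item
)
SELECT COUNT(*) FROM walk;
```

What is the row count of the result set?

6

Base: (Washer, qty=1).
Iteration 1: components of {Washer} -> Clip = 1*5 = 5, Ring = 1*1 = 1, Widget = 1*4 = 4.
Iteration 2: components of {Clip,Ring,Widget} -> Bolt = 1*3 = 3, Plate = 5*2 = 10.
Iteration 3: no further components; recursion stops.
Total rows emitted: 6.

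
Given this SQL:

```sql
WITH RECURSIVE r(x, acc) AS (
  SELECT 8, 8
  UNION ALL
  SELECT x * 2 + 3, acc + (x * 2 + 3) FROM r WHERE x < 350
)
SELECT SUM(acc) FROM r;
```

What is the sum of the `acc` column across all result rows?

Base: x=8, acc=8.
Iteration 1: 8 < 350 holds -> x = 8 * 2 + 3 = 19, acc = 8 + 19 = 27.
Iteration 2: 19 < 350 holds -> x = 19 * 2 + 3 = 41, acc = 27 + 41 = 68.
Iteration 3: 41 < 350 holds -> x = 41 * 2 + 3 = 85, acc = 68 + 85 = 153.
Iteration 4: 85 < 350 holds -> x = 85 * 2 + 3 = 173, acc = 153 + 173 = 326.
Iteration 5: 173 < 350 holds -> x = 173 * 2 + 3 = 349, acc = 326 + 349 = 675.
Iteration 6: 349 < 350 holds -> x = 349 * 2 + 3 = 701, acc = 675 + 701 = 1376.
Iteration 7: 701 < 350 fails; recursion stops.
SUM(acc) = 8 + 27 + 68 + 153 + 326 + 675 + 1376 = 2633.

2633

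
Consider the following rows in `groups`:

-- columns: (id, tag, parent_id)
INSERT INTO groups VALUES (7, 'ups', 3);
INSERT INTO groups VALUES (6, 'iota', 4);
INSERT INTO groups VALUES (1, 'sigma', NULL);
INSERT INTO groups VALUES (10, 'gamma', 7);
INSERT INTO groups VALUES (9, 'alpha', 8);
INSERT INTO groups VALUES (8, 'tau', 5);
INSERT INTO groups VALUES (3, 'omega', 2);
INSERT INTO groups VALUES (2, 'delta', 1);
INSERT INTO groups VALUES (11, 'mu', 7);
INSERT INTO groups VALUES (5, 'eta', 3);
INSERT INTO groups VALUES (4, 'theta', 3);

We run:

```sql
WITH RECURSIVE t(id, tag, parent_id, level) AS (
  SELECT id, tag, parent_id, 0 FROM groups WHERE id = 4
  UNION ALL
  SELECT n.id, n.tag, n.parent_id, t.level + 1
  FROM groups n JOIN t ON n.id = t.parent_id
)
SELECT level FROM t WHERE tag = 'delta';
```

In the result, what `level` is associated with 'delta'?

2

Base: id=4 (theta), parent_id=3, level 0.
Iteration 1: join on id=3 -> omega (id 3, parent_id=2, level 1).
Iteration 2: join on id=2 -> delta (id 2, parent_id=1, level 2).
Iteration 3: join on id=1 -> sigma (id 1, parent_id=NULL, level 3).
Iteration 4: parent_id is NULL; no match; recursion stops.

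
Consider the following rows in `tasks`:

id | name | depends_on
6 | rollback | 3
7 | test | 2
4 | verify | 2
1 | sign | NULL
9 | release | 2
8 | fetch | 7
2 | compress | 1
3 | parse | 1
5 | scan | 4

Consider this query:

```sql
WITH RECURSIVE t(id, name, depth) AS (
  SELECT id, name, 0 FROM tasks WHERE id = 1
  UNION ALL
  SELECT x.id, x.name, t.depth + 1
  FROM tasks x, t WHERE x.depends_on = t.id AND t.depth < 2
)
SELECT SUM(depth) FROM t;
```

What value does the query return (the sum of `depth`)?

10

Base: id=1 (sign) at depth 0.
Iteration 1: rows with depends_on in {1} -> compress (id 2, depth 1), parse (id 3, depth 1).
Iteration 2: rows with depends_on in {2,3} -> verify (id 4, depth 2), rollback (id 6, depth 2), test (id 7, depth 2), release (id 9, depth 2).
Iteration 3: depth < 2 fails for all current rows; recursion stops.
SUM(depth) = 0 + 1 + 1 + 2 + 2 + 2 + 2 = 10.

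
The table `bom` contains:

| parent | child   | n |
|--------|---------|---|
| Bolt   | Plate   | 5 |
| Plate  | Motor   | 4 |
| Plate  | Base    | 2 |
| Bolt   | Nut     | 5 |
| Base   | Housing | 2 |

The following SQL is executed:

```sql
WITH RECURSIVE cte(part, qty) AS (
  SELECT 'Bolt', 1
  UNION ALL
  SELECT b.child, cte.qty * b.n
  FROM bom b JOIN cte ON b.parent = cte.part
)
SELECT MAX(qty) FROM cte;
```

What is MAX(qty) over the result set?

Base: (Bolt, qty=1).
Iteration 1: components of {Bolt} -> Nut = 1*5 = 5, Plate = 1*5 = 5.
Iteration 2: components of {Nut,Plate} -> Base = 5*2 = 10, Motor = 5*4 = 20.
Iteration 3: components of {Base,Motor} -> Housing = 10*2 = 20.
Iteration 4: no further components; recursion stops.
qty values: 1, 5, 5, 20, 10, 20; the maximum is 20.

20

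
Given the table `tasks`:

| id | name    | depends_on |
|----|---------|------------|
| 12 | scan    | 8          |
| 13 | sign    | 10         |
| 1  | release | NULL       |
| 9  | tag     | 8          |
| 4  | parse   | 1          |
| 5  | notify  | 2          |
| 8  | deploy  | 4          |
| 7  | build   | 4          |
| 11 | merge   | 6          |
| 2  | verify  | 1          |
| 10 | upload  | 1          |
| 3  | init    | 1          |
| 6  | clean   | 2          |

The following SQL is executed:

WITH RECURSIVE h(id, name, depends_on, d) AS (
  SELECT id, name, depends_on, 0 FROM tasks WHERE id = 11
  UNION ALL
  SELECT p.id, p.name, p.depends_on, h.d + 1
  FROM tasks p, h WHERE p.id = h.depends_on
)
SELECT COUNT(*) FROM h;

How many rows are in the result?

Base: id=11 (merge), depends_on=6, d 0.
Iteration 1: join on id=6 -> clean (id 6, depends_on=2, d 1).
Iteration 2: join on id=2 -> verify (id 2, depends_on=1, d 2).
Iteration 3: join on id=1 -> release (id 1, depends_on=NULL, d 3).
Iteration 4: depends_on is NULL; no match; recursion stops.
Total rows emitted: 4.

4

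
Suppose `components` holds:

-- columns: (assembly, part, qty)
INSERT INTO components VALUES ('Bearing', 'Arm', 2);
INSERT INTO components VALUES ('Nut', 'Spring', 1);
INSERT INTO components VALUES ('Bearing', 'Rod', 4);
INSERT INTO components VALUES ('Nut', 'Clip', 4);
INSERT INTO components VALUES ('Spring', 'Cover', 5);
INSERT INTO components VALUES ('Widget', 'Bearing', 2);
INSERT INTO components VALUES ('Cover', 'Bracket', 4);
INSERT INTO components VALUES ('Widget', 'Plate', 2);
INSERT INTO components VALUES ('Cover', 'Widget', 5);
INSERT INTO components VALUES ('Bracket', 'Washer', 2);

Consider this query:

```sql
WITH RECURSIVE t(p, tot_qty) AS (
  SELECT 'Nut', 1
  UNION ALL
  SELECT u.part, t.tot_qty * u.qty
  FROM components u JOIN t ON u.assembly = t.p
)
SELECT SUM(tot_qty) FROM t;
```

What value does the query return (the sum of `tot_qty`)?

496

Base: (Nut, tot_qty=1).
Iteration 1: components of {Nut} -> Clip = 1*4 = 4, Spring = 1*1 = 1.
Iteration 2: components of {Clip,Spring} -> Cover = 1*5 = 5.
Iteration 3: components of {Cover} -> Bracket = 5*4 = 20, Widget = 5*5 = 25.
Iteration 4: components of {Bracket,Widget} -> Bearing = 25*2 = 50, Plate = 25*2 = 50, Washer = 20*2 = 40.
Iteration 5: components of {Bearing,Plate,Washer} -> Arm = 50*2 = 100, Rod = 50*4 = 200.
Iteration 6: no further components; recursion stops.
SUM(tot_qty) = 1 + 1 + 4 + 5 + 20 + 25 + 40 + 50 + 50 + 200 + 100 = 496.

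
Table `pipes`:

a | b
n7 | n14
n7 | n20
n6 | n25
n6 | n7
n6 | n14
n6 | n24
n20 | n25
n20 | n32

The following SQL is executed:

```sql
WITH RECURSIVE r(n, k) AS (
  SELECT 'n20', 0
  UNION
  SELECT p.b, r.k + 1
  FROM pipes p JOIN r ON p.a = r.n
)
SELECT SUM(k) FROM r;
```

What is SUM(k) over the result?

Base: (n20, k=0).
Iteration 1: edges from {n20} -> (n25, k=1), (n32, k=1).
Iteration 2: no outgoing edges from {n25,n32}; recursion stops.
SUM(k) = 0 + 1 + 1 = 2.

2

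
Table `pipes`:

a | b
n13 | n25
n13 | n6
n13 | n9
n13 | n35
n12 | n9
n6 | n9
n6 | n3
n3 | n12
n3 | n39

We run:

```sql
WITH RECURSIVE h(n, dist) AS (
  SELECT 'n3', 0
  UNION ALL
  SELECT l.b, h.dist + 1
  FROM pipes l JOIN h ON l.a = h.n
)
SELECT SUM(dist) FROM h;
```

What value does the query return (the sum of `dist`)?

Base: (n3, dist=0).
Iteration 1: edges from {n3} -> (n12, dist=1), (n39, dist=1).
Iteration 2: edges from {n12,n39} -> (n9, dist=2).
Iteration 3: no outgoing edges from {n9}; recursion stops.
SUM(dist) = 0 + 1 + 1 + 2 = 4.

4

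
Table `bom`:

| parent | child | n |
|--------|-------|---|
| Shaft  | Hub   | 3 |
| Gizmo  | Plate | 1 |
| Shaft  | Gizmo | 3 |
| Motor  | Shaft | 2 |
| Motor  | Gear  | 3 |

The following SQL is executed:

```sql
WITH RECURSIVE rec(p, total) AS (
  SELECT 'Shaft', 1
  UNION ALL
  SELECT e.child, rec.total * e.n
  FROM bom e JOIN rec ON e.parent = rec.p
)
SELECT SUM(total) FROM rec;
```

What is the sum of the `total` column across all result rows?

10

Base: (Shaft, total=1).
Iteration 1: components of {Shaft} -> Gizmo = 1*3 = 3, Hub = 1*3 = 3.
Iteration 2: components of {Gizmo,Hub} -> Plate = 3*1 = 3.
Iteration 3: no further components; recursion stops.
SUM(total) = 1 + 3 + 3 + 3 = 10.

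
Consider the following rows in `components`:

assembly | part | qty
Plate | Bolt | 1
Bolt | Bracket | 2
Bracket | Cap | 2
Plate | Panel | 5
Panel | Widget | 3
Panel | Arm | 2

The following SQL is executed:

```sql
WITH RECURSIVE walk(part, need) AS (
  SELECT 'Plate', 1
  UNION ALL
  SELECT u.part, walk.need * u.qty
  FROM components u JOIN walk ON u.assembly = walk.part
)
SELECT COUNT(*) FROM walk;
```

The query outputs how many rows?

7

Base: (Plate, need=1).
Iteration 1: components of {Plate} -> Bolt = 1*1 = 1, Panel = 1*5 = 5.
Iteration 2: components of {Bolt,Panel} -> Arm = 5*2 = 10, Bracket = 1*2 = 2, Widget = 5*3 = 15.
Iteration 3: components of {Arm,Bracket,Widget} -> Cap = 2*2 = 4.
Iteration 4: no further components; recursion stops.
Total rows emitted: 7.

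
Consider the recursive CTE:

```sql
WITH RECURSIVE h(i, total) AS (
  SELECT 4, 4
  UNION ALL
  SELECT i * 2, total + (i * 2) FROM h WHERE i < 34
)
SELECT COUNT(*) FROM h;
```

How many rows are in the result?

Base: i=4, total=4.
Iteration 1: 4 < 34 holds -> i = 4 * 2 = 8, total = 4 + 8 = 12.
Iteration 2: 8 < 34 holds -> i = 8 * 2 = 16, total = 12 + 16 = 28.
Iteration 3: 16 < 34 holds -> i = 16 * 2 = 32, total = 28 + 32 = 60.
Iteration 4: 32 < 34 holds -> i = 32 * 2 = 64, total = 60 + 64 = 124.
Iteration 5: 64 < 34 fails; recursion stops.
Total rows emitted: 5.

5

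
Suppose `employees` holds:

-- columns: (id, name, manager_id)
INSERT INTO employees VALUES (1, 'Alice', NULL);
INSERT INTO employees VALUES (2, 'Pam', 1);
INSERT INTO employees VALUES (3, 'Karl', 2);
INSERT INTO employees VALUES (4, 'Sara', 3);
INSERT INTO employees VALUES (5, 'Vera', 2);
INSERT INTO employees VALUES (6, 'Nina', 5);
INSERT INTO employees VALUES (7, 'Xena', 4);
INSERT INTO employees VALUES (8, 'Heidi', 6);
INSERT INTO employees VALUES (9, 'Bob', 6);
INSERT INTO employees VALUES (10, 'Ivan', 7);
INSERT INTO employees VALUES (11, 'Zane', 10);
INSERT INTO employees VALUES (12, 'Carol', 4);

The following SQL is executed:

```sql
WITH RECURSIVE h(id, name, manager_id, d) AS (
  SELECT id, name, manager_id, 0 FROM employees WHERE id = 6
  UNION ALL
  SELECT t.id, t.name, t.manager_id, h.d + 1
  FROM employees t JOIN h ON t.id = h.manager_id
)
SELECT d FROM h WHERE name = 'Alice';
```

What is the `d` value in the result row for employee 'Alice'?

Base: id=6 (Nina), manager_id=5, d 0.
Iteration 1: join on id=5 -> Vera (id 5, manager_id=2, d 1).
Iteration 2: join on id=2 -> Pam (id 2, manager_id=1, d 2).
Iteration 3: join on id=1 -> Alice (id 1, manager_id=NULL, d 3).
Iteration 4: manager_id is NULL; no match; recursion stops.

3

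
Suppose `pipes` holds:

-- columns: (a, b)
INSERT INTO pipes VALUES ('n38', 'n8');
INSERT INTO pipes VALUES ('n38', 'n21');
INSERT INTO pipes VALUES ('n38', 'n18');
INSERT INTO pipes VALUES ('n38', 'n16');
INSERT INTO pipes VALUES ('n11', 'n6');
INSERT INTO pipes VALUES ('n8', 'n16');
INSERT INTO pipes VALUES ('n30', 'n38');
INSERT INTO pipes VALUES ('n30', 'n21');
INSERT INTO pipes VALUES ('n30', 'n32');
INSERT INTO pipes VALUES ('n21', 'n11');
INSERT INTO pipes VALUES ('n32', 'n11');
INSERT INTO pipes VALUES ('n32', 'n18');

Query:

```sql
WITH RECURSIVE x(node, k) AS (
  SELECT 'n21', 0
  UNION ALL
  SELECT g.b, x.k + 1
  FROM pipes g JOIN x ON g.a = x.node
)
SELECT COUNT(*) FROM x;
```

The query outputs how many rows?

Base: (n21, k=0).
Iteration 1: edges from {n21} -> (n11, k=1).
Iteration 2: edges from {n11} -> (n6, k=2).
Iteration 3: no outgoing edges from {n6}; recursion stops.
Total rows emitted: 3.

3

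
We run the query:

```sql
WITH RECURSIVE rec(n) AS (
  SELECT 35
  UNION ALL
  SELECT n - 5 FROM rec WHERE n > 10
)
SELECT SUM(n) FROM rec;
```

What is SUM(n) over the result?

135

Base: n=35.
Iteration 1: 35 > 10 holds -> n = 35 - 5 = 30.
Iteration 2: 30 > 10 holds -> n = 30 - 5 = 25.
Iteration 3: 25 > 10 holds -> n = 25 - 5 = 20.
Iteration 4: 20 > 10 holds -> n = 20 - 5 = 15.
Iteration 5: 15 > 10 holds -> n = 15 - 5 = 10.
Iteration 6: 10 > 10 fails; recursion stops.
SUM(n) = 35 + 30 + 25 + 20 + 15 + 10 = 135.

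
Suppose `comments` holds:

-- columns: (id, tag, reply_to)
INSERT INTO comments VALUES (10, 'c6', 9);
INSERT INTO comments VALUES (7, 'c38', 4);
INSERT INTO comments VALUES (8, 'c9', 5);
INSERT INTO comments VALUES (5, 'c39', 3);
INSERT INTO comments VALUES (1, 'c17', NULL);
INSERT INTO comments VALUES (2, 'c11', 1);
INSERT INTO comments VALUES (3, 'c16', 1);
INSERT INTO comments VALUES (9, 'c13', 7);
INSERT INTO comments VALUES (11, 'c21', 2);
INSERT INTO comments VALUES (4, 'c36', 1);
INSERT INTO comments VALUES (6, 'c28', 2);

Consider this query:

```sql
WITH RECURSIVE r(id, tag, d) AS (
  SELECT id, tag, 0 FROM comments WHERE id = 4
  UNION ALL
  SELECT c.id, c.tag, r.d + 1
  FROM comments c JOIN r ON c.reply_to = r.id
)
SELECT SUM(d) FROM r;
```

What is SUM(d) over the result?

Base: id=4 (c36) at d 0.
Iteration 1: rows with reply_to in {4} -> c38 (id 7, d 1).
Iteration 2: rows with reply_to in {7} -> c13 (id 9, d 2).
Iteration 3: rows with reply_to in {9} -> c6 (id 10, d 3).
Iteration 4: no rows with reply_to in {10}; recursion stops.
SUM(d) = 0 + 1 + 2 + 3 = 6.

6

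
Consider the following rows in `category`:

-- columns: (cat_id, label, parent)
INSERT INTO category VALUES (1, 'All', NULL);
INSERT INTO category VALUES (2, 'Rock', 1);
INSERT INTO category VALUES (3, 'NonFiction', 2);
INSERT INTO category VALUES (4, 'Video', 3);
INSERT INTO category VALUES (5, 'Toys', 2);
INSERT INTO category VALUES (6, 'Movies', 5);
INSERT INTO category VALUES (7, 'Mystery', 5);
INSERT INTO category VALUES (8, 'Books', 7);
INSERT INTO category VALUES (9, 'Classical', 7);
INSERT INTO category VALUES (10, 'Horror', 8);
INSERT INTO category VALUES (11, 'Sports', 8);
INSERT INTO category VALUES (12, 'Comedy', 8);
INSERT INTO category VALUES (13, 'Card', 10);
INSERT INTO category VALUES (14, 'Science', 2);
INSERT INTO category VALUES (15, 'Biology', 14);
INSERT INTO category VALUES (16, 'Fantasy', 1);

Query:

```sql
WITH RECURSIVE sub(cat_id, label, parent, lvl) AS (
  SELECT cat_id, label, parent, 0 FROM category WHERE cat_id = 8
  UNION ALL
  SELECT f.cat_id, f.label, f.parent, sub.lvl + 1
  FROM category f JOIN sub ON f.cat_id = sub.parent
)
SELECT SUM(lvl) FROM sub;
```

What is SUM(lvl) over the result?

Base: cat_id=8 (Books), parent=7, lvl 0.
Iteration 1: join on cat_id=7 -> Mystery (id 7, parent=5, lvl 1).
Iteration 2: join on cat_id=5 -> Toys (id 5, parent=2, lvl 2).
Iteration 3: join on cat_id=2 -> Rock (id 2, parent=1, lvl 3).
Iteration 4: join on cat_id=1 -> All (id 1, parent=NULL, lvl 4).
Iteration 5: parent is NULL; no match; recursion stops.
SUM(lvl) = 0 + 1 + 2 + 3 + 4 = 10.

10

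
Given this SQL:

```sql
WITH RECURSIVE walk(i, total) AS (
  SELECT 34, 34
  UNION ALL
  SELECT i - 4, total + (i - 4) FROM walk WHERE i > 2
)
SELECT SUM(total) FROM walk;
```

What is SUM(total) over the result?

Base: i=34, total=34.
Iteration 1: 34 > 2 holds -> i = 34 - 4 = 30, total = 34 + 30 = 64.
Iteration 2: 30 > 2 holds -> i = 30 - 4 = 26, total = 64 + 26 = 90.
Iteration 3: 26 > 2 holds -> i = 26 - 4 = 22, total = 90 + 22 = 112.
Iteration 4: 22 > 2 holds -> i = 22 - 4 = 18, total = 112 + 18 = 130.
Iteration 5: 18 > 2 holds -> i = 18 - 4 = 14, total = 130 + 14 = 144.
Iteration 6: 14 > 2 holds -> i = 14 - 4 = 10, total = 144 + 10 = 154.
Iteration 7: 10 > 2 holds -> i = 10 - 4 = 6, total = 154 + 6 = 160.
Iteration 8: 6 > 2 holds -> i = 6 - 4 = 2, total = 160 + 2 = 162.
Iteration 9: 2 > 2 fails; recursion stops.
SUM(total) = 34 + 64 + 90 + 112 + 130 + 144 + 154 + 160 + 162 = 1050.

1050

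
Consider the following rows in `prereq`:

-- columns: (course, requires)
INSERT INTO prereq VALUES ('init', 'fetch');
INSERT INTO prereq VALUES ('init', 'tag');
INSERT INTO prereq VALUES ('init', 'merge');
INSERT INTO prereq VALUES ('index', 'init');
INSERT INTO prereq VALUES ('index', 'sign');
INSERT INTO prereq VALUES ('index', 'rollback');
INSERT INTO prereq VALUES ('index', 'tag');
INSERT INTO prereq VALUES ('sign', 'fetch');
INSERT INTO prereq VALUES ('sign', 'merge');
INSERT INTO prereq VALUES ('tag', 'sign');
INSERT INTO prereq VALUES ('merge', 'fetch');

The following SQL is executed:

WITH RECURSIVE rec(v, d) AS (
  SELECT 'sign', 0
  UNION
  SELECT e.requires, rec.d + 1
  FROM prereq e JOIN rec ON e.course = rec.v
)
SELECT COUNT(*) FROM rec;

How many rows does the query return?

Base: (sign, d=0).
Iteration 1: edges from {sign} -> (fetch, d=1), (merge, d=1).
Iteration 2: edges from {fetch,merge} -> (fetch, d=2).
Iteration 3: no outgoing edges from {fetch}; recursion stops.
Total rows emitted: 4.

4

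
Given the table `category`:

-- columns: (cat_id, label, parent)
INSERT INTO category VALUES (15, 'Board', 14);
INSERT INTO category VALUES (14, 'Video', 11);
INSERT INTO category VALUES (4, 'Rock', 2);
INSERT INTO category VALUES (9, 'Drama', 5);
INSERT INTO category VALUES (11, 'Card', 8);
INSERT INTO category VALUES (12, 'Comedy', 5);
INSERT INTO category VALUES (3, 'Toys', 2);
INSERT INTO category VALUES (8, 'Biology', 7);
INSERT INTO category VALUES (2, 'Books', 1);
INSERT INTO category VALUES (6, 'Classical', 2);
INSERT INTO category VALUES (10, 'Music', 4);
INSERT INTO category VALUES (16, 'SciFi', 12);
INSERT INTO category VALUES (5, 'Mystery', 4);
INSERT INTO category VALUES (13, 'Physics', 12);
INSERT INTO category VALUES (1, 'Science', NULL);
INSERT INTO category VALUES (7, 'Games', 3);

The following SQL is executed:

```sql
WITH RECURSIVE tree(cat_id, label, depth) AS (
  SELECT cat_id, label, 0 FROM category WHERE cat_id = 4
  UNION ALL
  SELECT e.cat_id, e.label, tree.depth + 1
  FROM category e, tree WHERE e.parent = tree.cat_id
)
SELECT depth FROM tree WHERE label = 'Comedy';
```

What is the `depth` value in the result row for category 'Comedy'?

Base: cat_id=4 (Rock) at depth 0.
Iteration 1: rows with parent in {4} -> Mystery (id 5, depth 1), Music (id 10, depth 1).
Iteration 2: rows with parent in {5,10} -> Drama (id 9, depth 2), Comedy (id 12, depth 2).
Iteration 3: rows with parent in {9,12} -> Physics (id 13, depth 3), SciFi (id 16, depth 3).
Iteration 4: no rows with parent in {13,16}; recursion stops.

2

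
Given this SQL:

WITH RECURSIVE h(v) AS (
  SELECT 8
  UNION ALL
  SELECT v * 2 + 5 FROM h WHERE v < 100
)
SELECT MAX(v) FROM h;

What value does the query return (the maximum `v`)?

Base: v=8.
Iteration 1: 8 < 100 holds -> v = 8 * 2 + 5 = 21.
Iteration 2: 21 < 100 holds -> v = 21 * 2 + 5 = 47.
Iteration 3: 47 < 100 holds -> v = 47 * 2 + 5 = 99.
Iteration 4: 99 < 100 holds -> v = 99 * 2 + 5 = 203.
Iteration 5: 203 < 100 fails; recursion stops.
v values: 8, 21, 47, 99, 203; the maximum is 203.

203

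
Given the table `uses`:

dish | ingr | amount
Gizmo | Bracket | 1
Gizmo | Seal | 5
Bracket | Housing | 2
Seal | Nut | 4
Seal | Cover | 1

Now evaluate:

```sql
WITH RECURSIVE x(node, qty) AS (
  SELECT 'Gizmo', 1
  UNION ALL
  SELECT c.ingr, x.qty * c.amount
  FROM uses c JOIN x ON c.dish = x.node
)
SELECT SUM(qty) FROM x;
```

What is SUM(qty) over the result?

Base: (Gizmo, qty=1).
Iteration 1: components of {Gizmo} -> Bracket = 1*1 = 1, Seal = 1*5 = 5.
Iteration 2: components of {Bracket,Seal} -> Cover = 5*1 = 5, Housing = 1*2 = 2, Nut = 5*4 = 20.
Iteration 3: no further components; recursion stops.
SUM(qty) = 1 + 1 + 5 + 2 + 20 + 5 = 34.

34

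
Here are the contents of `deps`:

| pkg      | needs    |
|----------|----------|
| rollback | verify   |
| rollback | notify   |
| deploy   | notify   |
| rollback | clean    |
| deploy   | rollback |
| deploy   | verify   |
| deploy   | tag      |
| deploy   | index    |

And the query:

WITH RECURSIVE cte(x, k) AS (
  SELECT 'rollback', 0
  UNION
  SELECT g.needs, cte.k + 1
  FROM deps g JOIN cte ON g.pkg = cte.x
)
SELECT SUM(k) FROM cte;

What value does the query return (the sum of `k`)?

3

Base: (rollback, k=0).
Iteration 1: edges from {rollback} -> (clean, k=1), (notify, k=1), (verify, k=1).
Iteration 2: no outgoing edges from {clean,notify,verify}; recursion stops.
SUM(k) = 0 + 1 + 1 + 1 = 3.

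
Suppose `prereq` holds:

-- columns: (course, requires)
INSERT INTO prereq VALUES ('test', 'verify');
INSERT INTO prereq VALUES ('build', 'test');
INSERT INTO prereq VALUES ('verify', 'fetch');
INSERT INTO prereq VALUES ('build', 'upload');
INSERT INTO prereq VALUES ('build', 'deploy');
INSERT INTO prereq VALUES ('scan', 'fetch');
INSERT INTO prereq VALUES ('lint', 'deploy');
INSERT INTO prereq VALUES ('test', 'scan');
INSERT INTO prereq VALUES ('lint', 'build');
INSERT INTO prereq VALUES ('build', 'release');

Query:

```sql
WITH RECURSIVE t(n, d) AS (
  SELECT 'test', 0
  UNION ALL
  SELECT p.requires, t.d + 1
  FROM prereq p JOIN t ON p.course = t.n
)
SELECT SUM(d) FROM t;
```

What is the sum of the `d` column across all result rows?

Base: (test, d=0).
Iteration 1: edges from {test} -> (scan, d=1), (verify, d=1).
Iteration 2: edges from {scan,verify} -> (fetch, d=2) x2. [UNION ALL keeps all 2 new rows, including repeats]
Iteration 3: no outgoing edges from {fetch}; recursion stops.
SUM(d) = 0 + 1 + 1 + 2 + 2 = 6.

6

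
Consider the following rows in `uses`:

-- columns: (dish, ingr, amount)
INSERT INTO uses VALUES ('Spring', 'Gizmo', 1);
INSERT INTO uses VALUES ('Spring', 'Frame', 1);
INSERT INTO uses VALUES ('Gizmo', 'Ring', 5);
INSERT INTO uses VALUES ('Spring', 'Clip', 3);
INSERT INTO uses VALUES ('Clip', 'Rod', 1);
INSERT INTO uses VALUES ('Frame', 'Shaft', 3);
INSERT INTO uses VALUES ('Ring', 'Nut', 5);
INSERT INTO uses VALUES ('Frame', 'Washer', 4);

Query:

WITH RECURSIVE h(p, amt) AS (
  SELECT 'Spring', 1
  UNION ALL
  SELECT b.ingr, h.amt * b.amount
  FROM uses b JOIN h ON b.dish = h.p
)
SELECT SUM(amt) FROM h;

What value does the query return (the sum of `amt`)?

Base: (Spring, amt=1).
Iteration 1: components of {Spring} -> Clip = 1*3 = 3, Frame = 1*1 = 1, Gizmo = 1*1 = 1.
Iteration 2: components of {Clip,Frame,Gizmo} -> Ring = 1*5 = 5, Rod = 3*1 = 3, Shaft = 1*3 = 3, Washer = 1*4 = 4.
Iteration 3: components of {Ring,Rod,Shaft,Washer} -> Nut = 5*5 = 25.
Iteration 4: no further components; recursion stops.
SUM(amt) = 1 + 1 + 1 + 3 + 5 + 3 + 4 + 3 + 25 = 46.

46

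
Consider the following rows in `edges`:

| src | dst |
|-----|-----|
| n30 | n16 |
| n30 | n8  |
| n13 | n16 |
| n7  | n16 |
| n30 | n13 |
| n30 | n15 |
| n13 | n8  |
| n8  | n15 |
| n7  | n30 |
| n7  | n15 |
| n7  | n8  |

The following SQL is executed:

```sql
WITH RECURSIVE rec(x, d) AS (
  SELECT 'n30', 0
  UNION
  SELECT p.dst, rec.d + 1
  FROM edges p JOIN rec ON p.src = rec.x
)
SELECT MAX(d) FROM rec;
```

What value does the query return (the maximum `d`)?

3

Base: (n30, d=0).
Iteration 1: edges from {n30} -> (n13, d=1), (n15, d=1), (n16, d=1), (n8, d=1).
Iteration 2: edges from {n13,n15,n16,n8} -> (n15, d=2), (n16, d=2), (n8, d=2).
Iteration 3: edges from {n15,n16,n8} -> (n15, d=3).
Iteration 4: no outgoing edges from {n15}; recursion stops.
d values: 0, 1, 1, 1, 1, 2, 2, 2, 3; the maximum is 3.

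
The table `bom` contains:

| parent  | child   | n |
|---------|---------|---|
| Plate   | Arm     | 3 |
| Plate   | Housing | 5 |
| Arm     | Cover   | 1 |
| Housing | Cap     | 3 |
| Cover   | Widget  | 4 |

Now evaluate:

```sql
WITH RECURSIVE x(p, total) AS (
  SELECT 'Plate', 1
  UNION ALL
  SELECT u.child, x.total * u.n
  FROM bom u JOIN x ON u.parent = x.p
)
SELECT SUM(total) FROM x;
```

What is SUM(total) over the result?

39

Base: (Plate, total=1).
Iteration 1: components of {Plate} -> Arm = 1*3 = 3, Housing = 1*5 = 5.
Iteration 2: components of {Arm,Housing} -> Cap = 5*3 = 15, Cover = 3*1 = 3.
Iteration 3: components of {Cap,Cover} -> Widget = 3*4 = 12.
Iteration 4: no further components; recursion stops.
SUM(total) = 1 + 3 + 5 + 3 + 15 + 12 = 39.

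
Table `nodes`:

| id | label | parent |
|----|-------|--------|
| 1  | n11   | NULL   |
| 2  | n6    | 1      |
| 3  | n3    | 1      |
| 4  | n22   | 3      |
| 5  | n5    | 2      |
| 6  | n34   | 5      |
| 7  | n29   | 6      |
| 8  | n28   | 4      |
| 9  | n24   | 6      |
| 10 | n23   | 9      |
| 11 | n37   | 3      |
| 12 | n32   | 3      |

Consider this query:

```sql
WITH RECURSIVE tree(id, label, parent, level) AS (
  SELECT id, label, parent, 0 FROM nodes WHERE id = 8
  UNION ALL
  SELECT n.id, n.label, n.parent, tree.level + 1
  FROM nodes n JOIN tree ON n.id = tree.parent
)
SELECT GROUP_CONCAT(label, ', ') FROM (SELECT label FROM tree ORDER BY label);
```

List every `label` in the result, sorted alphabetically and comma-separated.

Base: id=8 (n28), parent=4, level 0.
Iteration 1: join on id=4 -> n22 (id 4, parent=3, level 1).
Iteration 2: join on id=3 -> n3 (id 3, parent=1, level 2).
Iteration 3: join on id=1 -> n11 (id 1, parent=NULL, level 3).
Iteration 4: parent is NULL; no match; recursion stops.

n11, n22, n28, n3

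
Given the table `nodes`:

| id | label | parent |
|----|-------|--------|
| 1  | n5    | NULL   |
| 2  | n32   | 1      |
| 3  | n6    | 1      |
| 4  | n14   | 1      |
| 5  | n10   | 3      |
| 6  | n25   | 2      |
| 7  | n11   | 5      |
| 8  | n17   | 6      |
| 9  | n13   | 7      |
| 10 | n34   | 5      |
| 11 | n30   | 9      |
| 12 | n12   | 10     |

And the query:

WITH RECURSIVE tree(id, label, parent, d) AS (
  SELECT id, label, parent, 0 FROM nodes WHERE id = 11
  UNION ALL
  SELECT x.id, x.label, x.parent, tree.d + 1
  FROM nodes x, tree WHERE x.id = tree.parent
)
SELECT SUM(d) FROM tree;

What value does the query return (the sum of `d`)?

Base: id=11 (n30), parent=9, d 0.
Iteration 1: join on id=9 -> n13 (id 9, parent=7, d 1).
Iteration 2: join on id=7 -> n11 (id 7, parent=5, d 2).
Iteration 3: join on id=5 -> n10 (id 5, parent=3, d 3).
Iteration 4: join on id=3 -> n6 (id 3, parent=1, d 4).
Iteration 5: join on id=1 -> n5 (id 1, parent=NULL, d 5).
Iteration 6: parent is NULL; no match; recursion stops.
SUM(d) = 0 + 1 + 2 + 3 + 4 + 5 = 15.

15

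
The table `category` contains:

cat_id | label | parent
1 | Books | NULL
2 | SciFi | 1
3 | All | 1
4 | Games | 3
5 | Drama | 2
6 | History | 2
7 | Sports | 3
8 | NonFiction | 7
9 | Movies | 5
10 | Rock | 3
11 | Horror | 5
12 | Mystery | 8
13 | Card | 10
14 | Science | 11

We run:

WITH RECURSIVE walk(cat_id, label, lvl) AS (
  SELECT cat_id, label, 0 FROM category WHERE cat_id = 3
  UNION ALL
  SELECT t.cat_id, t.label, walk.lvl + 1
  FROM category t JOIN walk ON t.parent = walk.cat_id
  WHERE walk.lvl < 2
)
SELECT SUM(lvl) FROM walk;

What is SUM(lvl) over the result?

7

Base: cat_id=3 (All) at lvl 0.
Iteration 1: rows with parent in {3} -> Games (id 4, lvl 1), Sports (id 7, lvl 1), Rock (id 10, lvl 1).
Iteration 2: rows with parent in {4,7,10} -> NonFiction (id 8, lvl 2), Card (id 13, lvl 2).
Iteration 3: lvl < 2 fails for all current rows; recursion stops.
SUM(lvl) = 0 + 1 + 1 + 1 + 2 + 2 = 7.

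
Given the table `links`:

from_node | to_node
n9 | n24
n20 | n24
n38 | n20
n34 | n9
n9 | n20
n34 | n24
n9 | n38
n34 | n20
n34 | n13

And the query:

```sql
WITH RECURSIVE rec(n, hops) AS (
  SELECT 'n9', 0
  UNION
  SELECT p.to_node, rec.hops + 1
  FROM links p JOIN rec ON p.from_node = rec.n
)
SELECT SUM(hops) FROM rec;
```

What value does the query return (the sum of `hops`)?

Base: (n9, hops=0).
Iteration 1: edges from {n9} -> (n20, hops=1), (n24, hops=1), (n38, hops=1).
Iteration 2: edges from {n20,n24,n38} -> (n20, hops=2), (n24, hops=2).
Iteration 3: edges from {n20,n24} -> (n24, hops=3).
Iteration 4: no outgoing edges from {n24}; recursion stops.
SUM(hops) = 0 + 1 + 1 + 1 + 2 + 2 + 3 = 10.

10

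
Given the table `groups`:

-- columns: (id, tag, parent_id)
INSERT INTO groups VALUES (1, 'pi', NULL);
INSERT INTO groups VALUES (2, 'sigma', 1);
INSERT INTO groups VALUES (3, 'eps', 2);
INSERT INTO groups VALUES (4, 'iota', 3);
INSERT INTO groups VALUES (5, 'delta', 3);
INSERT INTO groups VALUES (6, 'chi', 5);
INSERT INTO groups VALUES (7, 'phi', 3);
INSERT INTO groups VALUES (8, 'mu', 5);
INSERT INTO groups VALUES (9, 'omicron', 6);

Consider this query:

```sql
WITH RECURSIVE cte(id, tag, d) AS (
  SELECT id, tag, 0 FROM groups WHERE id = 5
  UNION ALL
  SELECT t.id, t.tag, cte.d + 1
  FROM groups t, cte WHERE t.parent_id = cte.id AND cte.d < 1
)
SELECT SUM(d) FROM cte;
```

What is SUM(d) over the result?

Base: id=5 (delta) at d 0.
Iteration 1: rows with parent_id in {5} -> chi (id 6, d 1), mu (id 8, d 1).
Iteration 2: d < 1 fails for all current rows; recursion stops.
SUM(d) = 0 + 1 + 1 = 2.

2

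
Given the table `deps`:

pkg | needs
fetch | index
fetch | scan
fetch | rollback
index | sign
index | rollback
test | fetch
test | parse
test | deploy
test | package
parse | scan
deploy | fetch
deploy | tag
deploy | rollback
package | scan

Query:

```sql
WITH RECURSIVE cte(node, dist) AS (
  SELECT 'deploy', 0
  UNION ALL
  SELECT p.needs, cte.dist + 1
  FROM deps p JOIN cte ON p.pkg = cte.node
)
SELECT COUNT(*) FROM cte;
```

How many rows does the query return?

Base: (deploy, dist=0).
Iteration 1: edges from {deploy} -> (fetch, dist=1), (rollback, dist=1), (tag, dist=1).
Iteration 2: edges from {fetch,rollback,tag} -> (index, dist=2), (rollback, dist=2), (scan, dist=2).
Iteration 3: edges from {index,rollback,scan} -> (rollback, dist=3), (sign, dist=3).
Iteration 4: no outgoing edges from {rollback,sign}; recursion stops.
Total rows emitted: 9.

9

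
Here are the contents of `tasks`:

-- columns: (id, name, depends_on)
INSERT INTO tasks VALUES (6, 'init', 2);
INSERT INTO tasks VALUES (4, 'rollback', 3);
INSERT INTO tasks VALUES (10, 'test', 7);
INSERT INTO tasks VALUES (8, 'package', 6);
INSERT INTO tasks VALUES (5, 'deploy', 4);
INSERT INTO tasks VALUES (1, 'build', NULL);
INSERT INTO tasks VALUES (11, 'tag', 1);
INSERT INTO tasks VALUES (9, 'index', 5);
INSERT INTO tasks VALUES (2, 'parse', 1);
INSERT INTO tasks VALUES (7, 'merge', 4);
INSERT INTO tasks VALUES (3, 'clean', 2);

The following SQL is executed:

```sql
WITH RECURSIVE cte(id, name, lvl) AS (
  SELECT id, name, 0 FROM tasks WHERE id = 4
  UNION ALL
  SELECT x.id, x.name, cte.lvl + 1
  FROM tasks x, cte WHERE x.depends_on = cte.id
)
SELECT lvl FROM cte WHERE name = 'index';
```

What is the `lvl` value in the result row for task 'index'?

2

Base: id=4 (rollback) at lvl 0.
Iteration 1: rows with depends_on in {4} -> deploy (id 5, lvl 1), merge (id 7, lvl 1).
Iteration 2: rows with depends_on in {5,7} -> index (id 9, lvl 2), test (id 10, lvl 2).
Iteration 3: no rows with depends_on in {9,10}; recursion stops.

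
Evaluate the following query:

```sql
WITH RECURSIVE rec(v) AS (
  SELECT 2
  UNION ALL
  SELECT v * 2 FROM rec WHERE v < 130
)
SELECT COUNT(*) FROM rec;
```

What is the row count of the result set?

8

Base: v=2.
Iteration 1: 2 < 130 holds -> v = 2 * 2 = 4.
Iteration 2: 4 < 130 holds -> v = 4 * 2 = 8.
Iteration 3: 8 < 130 holds -> v = 8 * 2 = 16.
Iteration 4: 16 < 130 holds -> v = 16 * 2 = 32.
Iteration 5: 32 < 130 holds -> v = 32 * 2 = 64.
Iteration 6: 64 < 130 holds -> v = 64 * 2 = 128.
Iteration 7: 128 < 130 holds -> v = 128 * 2 = 256.
Iteration 8: 256 < 130 fails; recursion stops.
Total rows emitted: 8.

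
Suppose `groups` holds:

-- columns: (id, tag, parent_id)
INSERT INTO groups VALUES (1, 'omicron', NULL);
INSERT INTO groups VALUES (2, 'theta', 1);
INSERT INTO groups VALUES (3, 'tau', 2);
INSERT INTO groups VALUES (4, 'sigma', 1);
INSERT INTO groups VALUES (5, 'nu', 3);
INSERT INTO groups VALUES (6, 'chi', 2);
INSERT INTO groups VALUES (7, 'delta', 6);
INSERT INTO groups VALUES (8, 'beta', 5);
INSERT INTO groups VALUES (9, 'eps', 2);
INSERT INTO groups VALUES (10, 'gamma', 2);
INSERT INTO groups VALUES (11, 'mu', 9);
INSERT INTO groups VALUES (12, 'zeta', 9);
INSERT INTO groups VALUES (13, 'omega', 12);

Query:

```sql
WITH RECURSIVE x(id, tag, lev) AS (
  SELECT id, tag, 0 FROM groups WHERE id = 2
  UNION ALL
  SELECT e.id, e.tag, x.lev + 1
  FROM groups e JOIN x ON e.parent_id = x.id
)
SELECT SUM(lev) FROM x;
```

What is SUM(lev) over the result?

Base: id=2 (theta) at lev 0.
Iteration 1: rows with parent_id in {2} -> tau (id 3, lev 1), chi (id 6, lev 1), eps (id 9, lev 1), gamma (id 10, lev 1).
Iteration 2: rows with parent_id in {3,6,9,10} -> nu (id 5, lev 2), delta (id 7, lev 2), mu (id 11, lev 2), zeta (id 12, lev 2).
Iteration 3: rows with parent_id in {5,7,11,12} -> beta (id 8, lev 3), omega (id 13, lev 3).
Iteration 4: no rows with parent_id in {8,13}; recursion stops.
SUM(lev) = 0 + 1 + 1 + 1 + 1 + 2 + 2 + 2 + 2 + 3 + 3 = 18.

18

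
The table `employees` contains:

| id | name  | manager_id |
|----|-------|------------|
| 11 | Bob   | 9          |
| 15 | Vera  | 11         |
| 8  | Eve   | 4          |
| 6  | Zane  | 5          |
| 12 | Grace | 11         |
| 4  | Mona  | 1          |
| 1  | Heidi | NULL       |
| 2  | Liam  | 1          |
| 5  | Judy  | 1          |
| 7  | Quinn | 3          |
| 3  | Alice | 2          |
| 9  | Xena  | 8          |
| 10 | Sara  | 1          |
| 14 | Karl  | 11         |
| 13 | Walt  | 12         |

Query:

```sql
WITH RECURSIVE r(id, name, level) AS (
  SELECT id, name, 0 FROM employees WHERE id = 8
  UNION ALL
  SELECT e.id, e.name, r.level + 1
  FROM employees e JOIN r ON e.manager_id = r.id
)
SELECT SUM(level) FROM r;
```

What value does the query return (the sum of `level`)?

16

Base: id=8 (Eve) at level 0.
Iteration 1: rows with manager_id in {8} -> Xena (id 9, level 1).
Iteration 2: rows with manager_id in {9} -> Bob (id 11, level 2).
Iteration 3: rows with manager_id in {11} -> Grace (id 12, level 3), Karl (id 14, level 3), Vera (id 15, level 3).
Iteration 4: rows with manager_id in {12,14,15} -> Walt (id 13, level 4).
Iteration 5: no rows with manager_id in {13}; recursion stops.
SUM(level) = 0 + 1 + 2 + 3 + 3 + 3 + 4 = 16.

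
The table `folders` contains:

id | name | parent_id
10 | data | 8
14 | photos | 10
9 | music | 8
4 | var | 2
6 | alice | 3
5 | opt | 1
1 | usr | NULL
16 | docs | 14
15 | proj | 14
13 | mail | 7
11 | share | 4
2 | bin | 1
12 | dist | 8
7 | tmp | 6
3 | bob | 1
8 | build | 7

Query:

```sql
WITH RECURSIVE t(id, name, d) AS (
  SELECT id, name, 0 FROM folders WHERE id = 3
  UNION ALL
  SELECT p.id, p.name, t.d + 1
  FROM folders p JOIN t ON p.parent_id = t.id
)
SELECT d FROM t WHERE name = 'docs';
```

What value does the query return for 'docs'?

6

Base: id=3 (bob) at d 0.
Iteration 1: rows with parent_id in {3} -> alice (id 6, d 1).
Iteration 2: rows with parent_id in {6} -> tmp (id 7, d 2).
Iteration 3: rows with parent_id in {7} -> build (id 8, d 3), mail (id 13, d 3).
Iteration 4: rows with parent_id in {8,13} -> music (id 9, d 4), data (id 10, d 4), dist (id 12, d 4).
Iteration 5: rows with parent_id in {9,10,12} -> photos (id 14, d 5).
Iteration 6: rows with parent_id in {14} -> proj (id 15, d 6), docs (id 16, d 6).
Iteration 7: no rows with parent_id in {15,16}; recursion stops.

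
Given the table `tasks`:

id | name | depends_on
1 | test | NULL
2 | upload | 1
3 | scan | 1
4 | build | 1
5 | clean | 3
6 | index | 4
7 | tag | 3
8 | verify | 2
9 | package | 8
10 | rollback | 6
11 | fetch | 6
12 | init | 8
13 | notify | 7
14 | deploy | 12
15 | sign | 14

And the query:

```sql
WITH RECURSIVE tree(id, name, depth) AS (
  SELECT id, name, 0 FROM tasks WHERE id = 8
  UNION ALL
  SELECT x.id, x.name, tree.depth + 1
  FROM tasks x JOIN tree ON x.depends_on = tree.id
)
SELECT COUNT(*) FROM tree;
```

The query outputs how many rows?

Base: id=8 (verify) at depth 0.
Iteration 1: rows with depends_on in {8} -> package (id 9, depth 1), init (id 12, depth 1).
Iteration 2: rows with depends_on in {9,12} -> deploy (id 14, depth 2).
Iteration 3: rows with depends_on in {14} -> sign (id 15, depth 3).
Iteration 4: no rows with depends_on in {15}; recursion stops.
Total rows emitted: 5.

5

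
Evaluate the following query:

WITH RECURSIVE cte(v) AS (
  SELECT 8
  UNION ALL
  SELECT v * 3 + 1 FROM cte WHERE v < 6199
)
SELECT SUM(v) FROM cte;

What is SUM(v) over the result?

27876

Base: v=8.
Iteration 1: 8 < 6199 holds -> v = 8 * 3 + 1 = 25.
Iteration 2: 25 < 6199 holds -> v = 25 * 3 + 1 = 76.
Iteration 3: 76 < 6199 holds -> v = 76 * 3 + 1 = 229.
Iteration 4: 229 < 6199 holds -> v = 229 * 3 + 1 = 688.
Iteration 5: 688 < 6199 holds -> v = 688 * 3 + 1 = 2065.
Iteration 6: 2065 < 6199 holds -> v = 2065 * 3 + 1 = 6196.
Iteration 7: 6196 < 6199 holds -> v = 6196 * 3 + 1 = 18589.
Iteration 8: 18589 < 6199 fails; recursion stops.
SUM(v) = 8 + 25 + 76 + 229 + 688 + 2065 + 6196 + 18589 = 27876.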